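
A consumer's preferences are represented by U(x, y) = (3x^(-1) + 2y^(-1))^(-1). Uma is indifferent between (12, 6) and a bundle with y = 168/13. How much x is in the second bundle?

x = 7

U depends on (x, y) only through S = 3x^(-1) + 2y^(-1), so equal utility means equal S. At (12, 6): S = 7/12.
With y = 168/13: 2·(168/13)^(-1) = 13/84, so 3x^(-1) = 7/12 − 13/84 = 3/7, i.e. x^(-1) = 1/7.
Hence x = 1/(1/7) = 7.
Check: U(7, 168/13) = 1.7143.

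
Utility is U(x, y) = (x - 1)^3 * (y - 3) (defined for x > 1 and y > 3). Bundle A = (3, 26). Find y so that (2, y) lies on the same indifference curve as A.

U(3, 26) = 184.
Set U(2, y) = 184 and solve.
With x = 2: (2 − 1)^3 = 1, so (y − 3) = 184/1 = 184.
So y = 3 + 184 = 187.
Check: U(2, 187) = 184.

y = 187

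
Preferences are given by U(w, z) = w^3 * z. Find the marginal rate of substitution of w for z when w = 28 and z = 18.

MU_w = 3·w^2·z and MU_z = w^3.
MRS = MU_w/MU_z = (3/1)·z/w.
At (28, 18): MRS = 27/14.
The indifference curve has slope −27/14 at this bundle.

MRS = 27/14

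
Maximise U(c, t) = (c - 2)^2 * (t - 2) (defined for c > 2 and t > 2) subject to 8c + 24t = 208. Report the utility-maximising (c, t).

MU_c = 2·(c−2)·(t−2), MU_t = (c−2)^2.
MRS = (2/1)·(t−2)/(c−2).
Tangency: set MRS = p_c/p_t = 8/24 = 1/3.
So (2/1)·(t − 2)/(c − 2) = 1/3, i.e. (t − 2) = (1/6)·(c − 2).
Rewrite the budget in excess-of-subsistence terms: 8·(c − 2) + 24·(t − 2) = 208 − 8·2 − 24·2 = 144.
Substituting, 12·(c − 2) = 144, so c − 2 = 12 and c* = 14.
Then t − 2 = (1/6)·12 = 2, so t* = 4.

c* = 14, t* = 4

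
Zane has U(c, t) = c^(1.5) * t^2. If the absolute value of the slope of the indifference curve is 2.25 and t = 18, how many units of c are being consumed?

c = 6

MU_c = 1.5·√c·t^2 and MU_t = 2·c^(1.5)·t.
MRS = MU_c/MU_t = (0.75)·t/c.
Substitute t = 18: MRS = 13.5/c. Setting 13.5/c = 2.25 gives c = 13.5/2.25 = 6.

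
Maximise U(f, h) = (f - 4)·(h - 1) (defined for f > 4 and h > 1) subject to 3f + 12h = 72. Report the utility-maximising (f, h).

f* = 12, h* = 3

MU_f = (h−1), MU_h = (f−4).
MRS = (h−1)/(f−4).
Tangency: set MRS = p_f/p_h = 3/12 = 0.25.
So (h − 1)/(f − 4) = 0.25, i.e. (h − 1) = 0.25·(f − 4).
Rewrite the budget in excess-of-subsistence terms: 3·(f − 4) + 12·(h − 1) = 72 − 3·4 − 12·1 = 48.
Substituting, 6·(f − 4) = 48, so f − 4 = 8 and f* = 12.
Then h − 1 = 0.25·8 = 2, so h* = 3.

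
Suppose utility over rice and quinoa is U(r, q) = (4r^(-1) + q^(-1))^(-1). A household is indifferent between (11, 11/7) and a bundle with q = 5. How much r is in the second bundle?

r = 5

U depends on (r, q) only through S = 4r^(-1) + q^(-1), so equal utility means equal S. At (11, 11/7): S = 1.
With q = 5: 5^(-1) = 0.2, so 4r^(-1) = 1 − 0.2 = 0.8, i.e. r^(-1) = 0.2.
Hence r = 1/0.2 = 5.
Check: U(5, 5) = 1.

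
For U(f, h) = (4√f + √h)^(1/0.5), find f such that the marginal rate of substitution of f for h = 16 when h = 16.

For CES with ρ = 0.5, MRS = (4/1)·√(h/f).
Setting (4/1)·√(16/f) = 16 gives √(16/f) = 4, so 16/f = 16 and f = 1.

f = 1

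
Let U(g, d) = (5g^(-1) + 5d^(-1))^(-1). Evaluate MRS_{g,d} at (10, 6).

For CES with ρ = -1, MRS = (d/g)^2.
At (10, 6): MRS = 9/25.
That is, one extra unit of g is worth 9/25 units of d at the margin.

MRS = 9/25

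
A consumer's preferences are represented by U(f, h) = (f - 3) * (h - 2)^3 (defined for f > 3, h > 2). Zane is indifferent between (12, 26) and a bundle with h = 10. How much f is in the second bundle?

f = 246

U(12, 26) = 124416.
Set U(f, 10) = 124416 and solve.
With h = 10: (10 − 2)^3 = 512, so (f − 3) = 124416/512 = 243.
So f = 3 + 243 = 246.
Check: U(246, 10) = 124416.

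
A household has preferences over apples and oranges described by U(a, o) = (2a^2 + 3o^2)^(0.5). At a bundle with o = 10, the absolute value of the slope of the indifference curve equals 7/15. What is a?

a = 7

For CES with ρ = 2, MRS = (2/3)·(o/a)^(-1).
Setting (2/3)·(10/a)^(-1) = 7/15 gives (10/a)^(-1) = 0.7, so 10/a = 10/7 and a = 7.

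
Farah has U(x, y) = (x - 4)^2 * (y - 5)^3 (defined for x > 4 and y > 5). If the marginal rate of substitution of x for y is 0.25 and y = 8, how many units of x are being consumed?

MU_x = 2·(x−4)·(y−5)^3, MU_y = 3·(x−4)^2·(y−5)^2.
MRS = (2/3)·(y−5)/(x−4).
Substitute y = 8: MRS = 2/(x − 4). Setting this equal to 0.25 gives x − 4 = 2/0.25 = 8, so x = 12.

x = 12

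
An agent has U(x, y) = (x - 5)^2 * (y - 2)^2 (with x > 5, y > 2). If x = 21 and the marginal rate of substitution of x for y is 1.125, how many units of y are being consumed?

y = 20

MU_x = 2·(x−5)·(y−2)^2, MU_y = 2·(x−5)^2·(y−2).
MRS = (y−2)/(x−5).
Substitute x = 21: MRS = (y − 2)/16. Setting this equal to 1.125 gives y − 2 = 1.125·16 = 18, so y = 20.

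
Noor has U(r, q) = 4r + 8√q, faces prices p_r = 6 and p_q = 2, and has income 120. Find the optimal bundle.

r* = 17, q* = 9

MU_r = 4, MU_q = 8/(2√q).
MRS = 4 ÷ (8/(2√q)).
Tangency: set MRS = p_r/p_q = 6/2 = 3.
MRS depends only on q: √q = 3 ⇒ √q = 3 ⇒ q* = 9.
From the budget, 6·r = 120 − 2·9 = 102, so r* = 17.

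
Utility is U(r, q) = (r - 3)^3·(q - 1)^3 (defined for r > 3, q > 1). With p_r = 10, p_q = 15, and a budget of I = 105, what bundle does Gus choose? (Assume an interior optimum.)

r* = 6, q* = 3

MU_r = 3·(r−3)^2·(q−1)^3, MU_q = 3·(r−3)^3·(q−1)^2.
MRS = (q−1)/(r−3).
Tangency: set MRS = p_r/p_q = 10/15 = 2/3.
So (q − 1)/(r − 3) = 2/3, i.e. (q − 1) = (2/3)·(r − 3).
Rewrite the budget in excess-of-subsistence terms: 10·(r − 3) + 15·(q − 1) = 105 − 10·3 − 15·1 = 60.
Substituting, 20·(r − 3) = 60, so r − 3 = 3 and r* = 6.
Then q − 1 = (2/3)·3 = 2, so q* = 3.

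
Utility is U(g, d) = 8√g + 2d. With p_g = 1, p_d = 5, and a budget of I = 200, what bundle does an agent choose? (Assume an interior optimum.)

g* = 100, d* = 20

MU_g = 8/(2√g), MU_d = 2.
MRS = 8/(2√g) ÷ 2.
Tangency: set MRS = p_g/p_d = 1/5 = 0.2.
MRS depends only on g: 2/√g = 0.2 ⇒ √g = 2/0.2 = 10 ⇒ g* = 100.
From the budget, 5·d = 200 − 1·100 = 100, so d* = 20.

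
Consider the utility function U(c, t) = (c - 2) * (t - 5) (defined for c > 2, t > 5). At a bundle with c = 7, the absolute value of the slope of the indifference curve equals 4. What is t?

MU_c = (t−5), MU_t = (c−2).
MRS = (t−5)/(c−2).
Substitute c = 7: MRS = (t − 5)/5. Setting this equal to 4 gives t − 5 = 4·5 = 20, so t = 25.

t = 25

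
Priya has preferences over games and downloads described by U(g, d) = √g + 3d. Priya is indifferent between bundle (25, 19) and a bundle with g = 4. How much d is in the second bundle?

U(25, 19) = 62.
Set U(4, d) = 62 and solve.
With g = 4: √4 = 2, so 3d = 62 − 2 = 60 and d = 20.
Check: U(4, 20) = 62.

d = 20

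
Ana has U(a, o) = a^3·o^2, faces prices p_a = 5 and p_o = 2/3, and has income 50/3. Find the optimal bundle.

MU_a = 3·a^2·o^2 and MU_o = 2·a^3·o.
MRS = MU_a/MU_o = (3/2)·o/a.
Tangency: set MRS = p_a/p_o = 5/(2/3) = 7.5.
So (3/2)·o/a = 7.5, i.e. o = 5·a.
Substitute into the budget 5·a + (2/3)·o = 50/3: (25/3)·a = 50/3, so a* = 2.
Then o* = 5·2 = 10.

a* = 2, o* = 10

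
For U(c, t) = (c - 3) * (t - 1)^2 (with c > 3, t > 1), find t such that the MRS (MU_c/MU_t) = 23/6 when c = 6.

t = 24

MU_c = (t−1)^2, MU_t = 2·(c−3)·(t−1).
MRS = (1/2)·(t−1)/(c−3).
Substitute c = 6: MRS = (t − 1)/6. Setting this equal to 23/6 gives t − 1 = (23/6)·6 = 23, so t = 24.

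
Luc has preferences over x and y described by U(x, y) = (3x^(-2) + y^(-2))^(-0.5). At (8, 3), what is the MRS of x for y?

For CES with ρ = -2, MRS = (3/1)·(y/x)^3.
At (8, 3): MRS = 81/512.
That is, one extra unit of x is worth 81/512 units of y at the margin.

MRS = 81/512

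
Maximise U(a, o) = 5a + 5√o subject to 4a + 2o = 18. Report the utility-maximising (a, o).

a* = 4, o* = 1

MU_a = 5, MU_o = 5/(2√o).
MRS = 5 ÷ (5/(2√o)).
Tangency: set MRS = p_a/p_o = 4/2 = 2.
MRS depends only on o: 2·√o = 2 ⇒ √o = 2/2 = 1 ⇒ o* = 1.
From the budget, 4·a = 18 − 2·1 = 16, so a* = 4.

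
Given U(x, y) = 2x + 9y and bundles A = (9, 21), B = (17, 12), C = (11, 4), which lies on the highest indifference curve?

Evaluate utility at each bundle:
U(A) = 207.
U(B) = 142.
U(C) = 58.
Highest utility is A, so A ≻ B ≻ C.

Bundle A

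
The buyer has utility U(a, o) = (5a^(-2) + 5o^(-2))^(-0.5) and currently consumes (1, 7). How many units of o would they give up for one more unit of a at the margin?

MRS = 343

For CES with ρ = -2, MRS = (o/a)^3.
At (1, 7): MRS = 343.
The indifference curve has slope −343 at this bundle.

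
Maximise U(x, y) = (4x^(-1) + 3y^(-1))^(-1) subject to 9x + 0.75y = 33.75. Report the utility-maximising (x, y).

For CES with ρ = -1, MRS = (4/3)·(y/x)^2.
Tangency: set MRS = p_x/p_y = 9/0.75 = 12.
So (y/x)^2 = 9; taking the square root, y/x = 3, i.e. y = 3·x.
Substitute into the budget 9·x + 0.75·y = 33.75: 11.25·x = 33.75, so x* = 3 and y* = 3·3 = 9.

x* = 3, y* = 9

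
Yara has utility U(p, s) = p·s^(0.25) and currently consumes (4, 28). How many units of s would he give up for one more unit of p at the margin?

MRS = 28

MU_p = s^(0.25) and MU_s = 0.25·p·s^(-0.75).
MRS = MU_p/MU_s = (4)·s/p.
At (4, 28): MRS = 28.
So at (4, 28) the consumer would give up 28 units of s for one more unit of p.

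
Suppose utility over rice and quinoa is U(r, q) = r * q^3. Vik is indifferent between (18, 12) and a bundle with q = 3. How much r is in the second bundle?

r = 1152

U(18, 12) = 31104.
Set U(r, 3) = 31104 and solve.
With q = 3: 3^3 = 27, so r = 31104/27 = 1152.
Check: U(1152, 3) = 31104.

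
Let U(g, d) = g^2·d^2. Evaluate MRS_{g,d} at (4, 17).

MRS = 4.25

MU_g = 2·g·d^2 and MU_d = 2·g^2·d.
MRS = MU_g/MU_d = d/g.
At (4, 17): MRS = 4.25.
That is, one extra unit of g is worth 4.25 units of d at the margin.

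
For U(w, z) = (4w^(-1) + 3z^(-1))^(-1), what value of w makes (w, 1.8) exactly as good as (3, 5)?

U depends on (w, z) only through S = 4w^(-1) + 3z^(-1), so equal utility means equal S. At (3, 5): S = 29/15.
With z = 1.8: 3·1.8^(-1) = 5/3, so 4w^(-1) = 29/15 − 5/3 = 4/15, i.e. w^(-1) = 1/15.
Hence w = 1/(1/15) = 15.
Check: U(15, 1.8) = 0.5172.

w = 15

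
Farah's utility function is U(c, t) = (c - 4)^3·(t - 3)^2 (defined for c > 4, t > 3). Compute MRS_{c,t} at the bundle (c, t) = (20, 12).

MRS = 27/32

MU_c = 3·(c−4)^2·(t−3)^2, MU_t = 2·(c−4)^3·(t−3).
MRS = (3/2)·(t−3)/(c−4).
At (20, 12): MRS = 27/32.
The indifference curve has slope −27/32 at this bundle.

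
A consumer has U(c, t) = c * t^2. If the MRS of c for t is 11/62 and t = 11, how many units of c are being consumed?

c = 31

MU_c = t^2 and MU_t = 2·c·t.
MRS = MU_c/MU_t = (1/2)·t/c.
Substitute t = 11: MRS = 5.5/c. Setting 5.5/c = 11/62 gives c = 5.5/(11/62) = 31.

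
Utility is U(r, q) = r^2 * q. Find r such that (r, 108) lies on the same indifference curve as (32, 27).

r = 16

U(32, 27) = 27648.
Set U(r, 108) = 27648 and solve.
With q = 108: r^2 = 27648/108 = 256; taking the square root, r = 16.
Check: U(16, 108) = 27648.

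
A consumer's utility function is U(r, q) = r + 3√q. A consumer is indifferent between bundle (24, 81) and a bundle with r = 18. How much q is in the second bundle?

q = 121

U(24, 81) = 51.
Set U(18, q) = 51 and solve.
With r = 18: 3√q = 51 − 18 = 33, so √q = 11 and q = 121.
Check: U(18, 121) = 51.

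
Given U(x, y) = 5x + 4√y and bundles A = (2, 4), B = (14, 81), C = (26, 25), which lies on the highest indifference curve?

Bundle C

Evaluate utility at each bundle:
U(A) = 18.000.
U(B) = 106.000.
U(C) = 150.000.
Highest utility is C, so C ≻ B ≻ A.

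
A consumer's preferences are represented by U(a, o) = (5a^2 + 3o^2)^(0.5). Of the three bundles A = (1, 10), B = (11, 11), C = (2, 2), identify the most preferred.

Bundle B

Evaluate utility at each bundle:
U(A) = 17.464.
U(B) = 31.113.
U(C) = 5.657.
Highest utility is B, so B ≻ A ≻ C.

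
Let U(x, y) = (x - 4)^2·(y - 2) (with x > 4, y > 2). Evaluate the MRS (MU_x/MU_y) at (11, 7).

MRS = 10/7

MU_x = 2·(x−4)·(y−2), MU_y = (x−4)^2.
MRS = (2/1)·(y−2)/(x−4).
At (11, 7): MRS = 10/7.
The indifference curve has slope −10/7 at this bundle.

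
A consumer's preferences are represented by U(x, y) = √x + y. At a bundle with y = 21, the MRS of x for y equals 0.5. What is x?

MU_x = 1/(2√x), MU_y = 1.
MRS = 1/(2√x) ÷ 1.
MRS depends only on x: 0.5/√x = 0.5 ⇒ √x = 0.5/0.5 = 1 ⇒ x = 1.

x = 1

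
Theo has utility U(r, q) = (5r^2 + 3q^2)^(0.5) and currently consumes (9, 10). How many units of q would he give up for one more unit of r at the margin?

MRS = 1.5

For CES with ρ = 2, MRS = (5/3)·(q/r)^(-1).
At (9, 10): MRS = 1.5.
So at (9, 10) the consumer would give up 1.5 units of q for one more unit of r.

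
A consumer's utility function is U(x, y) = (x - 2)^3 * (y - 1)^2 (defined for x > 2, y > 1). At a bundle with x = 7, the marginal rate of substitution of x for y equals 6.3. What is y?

MU_x = 3·(x−2)^2·(y−1)^2, MU_y = 2·(x−2)^3·(y−1).
MRS = (3/2)·(y−1)/(x−2).
Substitute x = 7: MRS = (y − 1)/(10/3). Setting this equal to 6.3 gives y − 1 = 6.3·(10/3) = 21, so y = 22.

y = 22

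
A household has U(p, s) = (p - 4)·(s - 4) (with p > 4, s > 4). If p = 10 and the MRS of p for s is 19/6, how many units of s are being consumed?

MU_p = (s−4), MU_s = (p−4).
MRS = (s−4)/(p−4).
Substitute p = 10: MRS = (s − 4)/6. Setting this equal to 19/6 gives s − 4 = (19/6)·6 = 19, so s = 23.

s = 23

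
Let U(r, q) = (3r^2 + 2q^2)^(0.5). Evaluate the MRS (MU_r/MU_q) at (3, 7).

MRS = 9/14

For CES with ρ = 2, MRS = (3/2)·(q/r)^(-1).
At (3, 7): MRS = 9/14.
The indifference curve has slope −9/14 at this bundle.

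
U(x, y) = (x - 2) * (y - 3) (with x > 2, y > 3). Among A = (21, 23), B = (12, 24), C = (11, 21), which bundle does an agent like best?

Bundle A

Evaluate utility at each bundle:
U(A) = 380.
U(B) = 210.
U(C) = 162.
Highest utility is A, so A ≻ B ≻ C.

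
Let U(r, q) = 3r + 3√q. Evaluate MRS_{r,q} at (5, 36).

MU_r = 3, MU_q = 3/(2√q).
MRS = 3 ÷ (3/(2√q)).
At (5, 36): MRS = 12.
The indifference curve has slope −12 at this bundle.

MRS = 12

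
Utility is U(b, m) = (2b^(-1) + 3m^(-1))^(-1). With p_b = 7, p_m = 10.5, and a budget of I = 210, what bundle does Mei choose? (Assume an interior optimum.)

b* = 12, m* = 12

For CES with ρ = -1, MRS = (2/3)·(m/b)^2.
Tangency: set MRS = p_b/p_m = 7/10.5 = 2/3.
So (m/b)^2 = 1; taking the square root, m/b = 1, i.e. m = b.
Substitute into the budget 7·b + 10.5·m = 210: 17.5·b = 210, so b* = 12 and m* = 12.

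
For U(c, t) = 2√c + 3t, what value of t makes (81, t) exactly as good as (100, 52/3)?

U(100, 52/3) = 72.
Set U(81, t) = 72 and solve.
With c = 81: √81 = 9, so 3t = 72 − 2·9 = 54 and t = 18.
Check: U(81, 18) = 72.

t = 18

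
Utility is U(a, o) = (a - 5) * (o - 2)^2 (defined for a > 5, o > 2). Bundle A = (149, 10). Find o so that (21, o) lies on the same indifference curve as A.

U(149, 10) = 9216.
Set U(21, o) = 9216 and solve.
With a = 21: (21 − 5) = 16, so (o − 2)^2 = 9216/16 = 576.
Taking the square root (with o > 2): o − 2 = 24, so o = 26.
Check: U(21, 26) = 9216.

o = 26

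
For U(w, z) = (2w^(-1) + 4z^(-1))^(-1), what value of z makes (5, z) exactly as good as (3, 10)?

z = 6

U depends on (w, z) only through S = 2w^(-1) + 4z^(-1), so equal utility means equal S. At (3, 10): S = 16/15.
With w = 5: 2·5^(-1) = 0.4, so 4z^(-1) = 16/15 − 0.4 = 2/3, i.e. z^(-1) = 1/6.
Hence z = 1/(1/6) = 6.
Check: U(5, 6) = 0.9375.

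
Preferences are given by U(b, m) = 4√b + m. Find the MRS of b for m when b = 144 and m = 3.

MU_b = 4/(2√b), MU_m = 1.
MRS = 4/(2√b) ÷ 1.
At (144, 3): MRS = 1/6.
So at (144, 3) the consumer would give up 1/6 units of m for one more unit of b.

MRS = 1/6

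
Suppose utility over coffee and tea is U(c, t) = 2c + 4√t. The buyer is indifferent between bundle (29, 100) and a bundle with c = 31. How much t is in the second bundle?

t = 81

U(29, 100) = 98.
Set U(31, t) = 98 and solve.
With c = 31: 4√t = 98 − 2·31 = 36, so √t = 9 and t = 81.
Check: U(31, 81) = 98.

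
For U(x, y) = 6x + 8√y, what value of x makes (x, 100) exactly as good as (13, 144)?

x = 47/3

U(13, 144) = 174.
Set U(x, 100) = 174 and solve.
With y = 100: √100 = 10, so 6x = 174 − 8·10 = 94 and x = 47/3.
Check: U(47/3, 100) = 174.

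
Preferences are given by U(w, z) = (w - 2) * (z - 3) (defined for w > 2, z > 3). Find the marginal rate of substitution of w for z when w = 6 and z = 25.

MU_w = (z−3), MU_z = (w−2).
MRS = (z−3)/(w−2).
At (6, 25): MRS = 5.5.
So at (6, 25) the consumer would give up 5.5 units of z for one more unit of w.

MRS = 5.5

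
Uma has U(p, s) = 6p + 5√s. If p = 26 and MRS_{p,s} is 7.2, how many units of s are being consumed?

s = 9

MU_p = 6, MU_s = 5/(2√s).
MRS = 6 ÷ (5/(2√s)).
MRS depends only on s: 2.4·√s = 7.2 ⇒ √s = 7.2/2.4 = 3 ⇒ s = 9.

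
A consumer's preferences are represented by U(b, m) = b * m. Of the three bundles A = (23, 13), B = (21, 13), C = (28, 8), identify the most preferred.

Evaluate utility at each bundle:
U(A) = 299.
U(B) = 273.
U(C) = 224.
Highest utility is A, so A ≻ B ≻ C.

Bundle A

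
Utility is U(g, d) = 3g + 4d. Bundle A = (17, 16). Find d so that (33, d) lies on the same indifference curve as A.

U(17, 16) = 115.
Set U(33, d) = 115 and solve.
3·33 + 4d = 115 ⇒ 4d = 16 ⇒ d = 4.
Check: U(33, 4) = 115.

d = 4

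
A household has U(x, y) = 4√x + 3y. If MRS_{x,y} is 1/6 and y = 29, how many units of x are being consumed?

x = 16

MU_x = 4/(2√x), MU_y = 3.
MRS = 4/(2√x) ÷ 3.
MRS depends only on x: (2/3)/√x = 1/6 ⇒ √x = (2/3)/(1/6) = 4 ⇒ x = 16.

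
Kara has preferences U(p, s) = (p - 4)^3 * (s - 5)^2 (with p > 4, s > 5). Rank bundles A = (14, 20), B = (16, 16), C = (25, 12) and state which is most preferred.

Bundle C

Evaluate utility at each bundle:
U(A) = 225000.
U(B) = 209088.
U(C) = 453789.
Highest utility is C, so C ≻ A ≻ B.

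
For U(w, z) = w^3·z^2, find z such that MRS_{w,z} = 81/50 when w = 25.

z = 27

MU_w = 3·w^2·z^2 and MU_z = 2·w^3·z.
MRS = MU_w/MU_z = (3/2)·z/w.
Substitute w = 25: MRS = z/(50/3). Setting z/(50/3) = 81/50 gives z = (81/50)·(50/3) = 27.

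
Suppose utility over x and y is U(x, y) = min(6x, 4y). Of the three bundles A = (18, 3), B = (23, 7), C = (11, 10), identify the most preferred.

Bundle C

Evaluate utility at each bundle:
U(A) = 12.
U(B) = 28.
U(C) = 40.
Highest utility is C, so C ≻ B ≻ A.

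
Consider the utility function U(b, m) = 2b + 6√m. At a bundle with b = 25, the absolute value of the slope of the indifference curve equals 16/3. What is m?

MU_b = 2, MU_m = 6/(2√m).
MRS = 2 ÷ (6/(2√m)).
MRS depends only on m: (2/3)·√m = 16/3 ⇒ √m = (16/3)/(2/3) = 8 ⇒ m = 64.

m = 64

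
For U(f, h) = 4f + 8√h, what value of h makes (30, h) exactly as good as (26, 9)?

h = 1

U(26, 9) = 128.
Set U(30, h) = 128 and solve.
With f = 30: 8√h = 128 − 4·30 = 8, so √h = 1 and h = 1.
Check: U(30, 1) = 128.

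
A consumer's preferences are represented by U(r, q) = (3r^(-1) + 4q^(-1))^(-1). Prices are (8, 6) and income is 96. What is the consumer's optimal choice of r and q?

For CES with ρ = -1, MRS = (3/4)·(q/r)^2.
Tangency: set MRS = p_r/p_q = 8/6 = 4/3.
So (q/r)^2 = 16/9; taking the square root, q/r = 4/3, i.e. q = (4/3)·r.
Substitute into the budget 8·r + 6·q = 96: 16·r = 96, so r* = 6 and q* = (4/3)·6 = 8.

r* = 6, q* = 8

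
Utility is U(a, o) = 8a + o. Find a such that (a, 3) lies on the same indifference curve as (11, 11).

a = 12

U(11, 11) = 99.
Set U(a, 3) = 99 and solve.
8a + 3 = 99 ⇒ 8a = 96 ⇒ a = 12.
Check: U(12, 3) = 99.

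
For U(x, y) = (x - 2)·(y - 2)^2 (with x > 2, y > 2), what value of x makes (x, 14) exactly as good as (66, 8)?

x = 18

U(66, 8) = 2304.
Set U(x, 14) = 2304 and solve.
With y = 14: (14 − 2)^2 = 144, so (x − 2) = 2304/144 = 16.
So x = 2 + 16 = 18.
Check: U(18, 14) = 2304.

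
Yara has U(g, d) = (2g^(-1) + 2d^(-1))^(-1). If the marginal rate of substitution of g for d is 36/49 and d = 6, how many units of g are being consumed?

g = 7

For CES with ρ = -1, MRS = (d/g)^2.
Setting (6/g)^2 = 36/49 gives 6/g = 6/7 and g = 7.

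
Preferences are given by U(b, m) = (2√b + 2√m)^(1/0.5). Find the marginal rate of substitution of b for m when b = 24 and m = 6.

MRS = 0.5

For CES with ρ = 0.5, MRS = √(m/b).
At (24, 6): MRS = 0.5.
So at (24, 6) the consumer would give up 0.5 units of m for one more unit of b.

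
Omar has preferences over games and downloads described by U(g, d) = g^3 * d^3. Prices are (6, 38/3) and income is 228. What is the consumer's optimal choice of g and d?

MU_g = 3·g^2·d^3 and MU_d = 3·g^3·d^2.
MRS = MU_g/MU_d = d/g.
Tangency: set MRS = p_g/p_d = 6/(38/3) = 9/19.
So d/g = 9/19, i.e. d = (9/19)·g.
Substitute into the budget 6·g + (38/3)·d = 228: 12·g = 228, so g* = 19.
Then d* = (9/19)·19 = 9.

g* = 19, d* = 9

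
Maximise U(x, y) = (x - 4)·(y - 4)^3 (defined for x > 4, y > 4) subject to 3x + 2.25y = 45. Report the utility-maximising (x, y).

MU_x = (y−4)^3, MU_y = 3·(x−4)·(y−4)^2.
MRS = (1/3)·(y−4)/(x−4).
Tangency: set MRS = p_x/p_y = 3/2.25 = 4/3.
So (1/3)·(y − 4)/(x − 4) = 4/3, i.e. (y − 4) = 4·(x − 4).
Rewrite the budget in excess-of-subsistence terms: 3·(x − 4) + 2.25·(y − 4) = 45 − 3·4 − 2.25·4 = 24.
Substituting, 12·(x − 4) = 24, so x − 4 = 2 and x* = 6.
Then y − 4 = 4·2 = 8, so y* = 12.

x* = 6, y* = 12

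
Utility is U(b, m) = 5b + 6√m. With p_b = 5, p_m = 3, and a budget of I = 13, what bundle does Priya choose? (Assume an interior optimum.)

b* = 2, m* = 1

MU_b = 5, MU_m = 6/(2√m).
MRS = 5 ÷ (6/(2√m)).
Tangency: set MRS = p_b/p_m = 5/3.
MRS depends only on m: (5/3)·√m = 5/3 ⇒ √m = (5/3)/(5/3) = 1 ⇒ m* = 1.
From the budget, 5·b = 13 − 3·1 = 10, so b* = 2.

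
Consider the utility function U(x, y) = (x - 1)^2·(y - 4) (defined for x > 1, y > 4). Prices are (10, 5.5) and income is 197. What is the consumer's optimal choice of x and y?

x* = 12, y* = 14

MU_x = 2·(x−1)·(y−4), MU_y = (x−1)^2.
MRS = (2/1)·(y−4)/(x−1).
Tangency: set MRS = p_x/p_y = 10/5.5 = 20/11.
So (2/1)·(y − 4)/(x − 1) = 20/11, i.e. (y − 4) = (10/11)·(x − 1).
Rewrite the budget in excess-of-subsistence terms: 10·(x − 1) + 5.5·(y − 4) = 197 − 10·1 − 5.5·4 = 165.
Substituting, 15·(x − 1) = 165, so x − 1 = 11 and x* = 12.
Then y − 4 = (10/11)·11 = 10, so y* = 14.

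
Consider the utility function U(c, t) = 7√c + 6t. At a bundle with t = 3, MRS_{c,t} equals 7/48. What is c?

MU_c = 7/(2√c), MU_t = 6.
MRS = 7/(2√c) ÷ 6.
MRS depends only on c: (7/12)/√c = 7/48 ⇒ √c = (7/12)/(7/48) = 4 ⇒ c = 16.

c = 16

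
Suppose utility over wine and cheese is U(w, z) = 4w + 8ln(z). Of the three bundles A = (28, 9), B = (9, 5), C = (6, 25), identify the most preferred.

Bundle A

Evaluate utility at each bundle:
U(A) = 129.578.
U(B) = 48.876.
U(C) = 49.751.
Highest utility is A, so A ≻ C ≻ B.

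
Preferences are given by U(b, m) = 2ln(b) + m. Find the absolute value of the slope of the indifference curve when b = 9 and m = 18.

MRS = 2/9

MU_b = 2/b, MU_m = 1.
MRS = 2/b ÷ 1.
At (9, 18): MRS = 2/9.
The indifference curve has slope −2/9 at this bundle.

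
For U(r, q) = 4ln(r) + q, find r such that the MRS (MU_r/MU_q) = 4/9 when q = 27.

MU_r = 4/r, MU_q = 1.
MRS = 4/r ÷ 1.
MRS depends only on r: 4/r = 4/9 ⇒ r = 4/(4/9) = 9.

r = 9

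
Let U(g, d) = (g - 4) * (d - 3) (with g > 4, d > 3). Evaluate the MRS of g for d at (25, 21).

MU_g = (d−3), MU_d = (g−4).
MRS = (d−3)/(g−4).
At (25, 21): MRS = 6/7.
That is, one extra unit of g is worth 6/7 units of d at the margin.

MRS = 6/7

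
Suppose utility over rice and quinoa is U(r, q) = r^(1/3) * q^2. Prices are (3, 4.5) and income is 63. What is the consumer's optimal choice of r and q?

r* = 3, q* = 12

MU_r = 1/3·r^(-2/3)·q^2 and MU_q = 2·r^(1/3)·q.
MRS = MU_r/MU_q = (1/6)·q/r.
Tangency: set MRS = p_r/p_q = 3/4.5 = 2/3.
So (1/6)·q/r = 2/3, i.e. q = 4·r.
Substitute into the budget 3·r + 4.5·q = 63: 21·r = 63, so r* = 3.
Then q* = 4·3 = 12.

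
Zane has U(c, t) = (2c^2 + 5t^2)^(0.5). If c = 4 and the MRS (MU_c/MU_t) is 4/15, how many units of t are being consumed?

t = 6

For CES with ρ = 2, MRS = (2/5)·(t/c)^(-1).
Setting (2/5)·(t/4)^(-1) = 4/15 gives (t/4)^(-1) = 2/3, so t/4 = 1.5 and t = 6.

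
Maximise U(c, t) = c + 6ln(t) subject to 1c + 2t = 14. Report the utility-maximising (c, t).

c* = 8, t* = 3

MU_c = 1, MU_t = 6/t.
MRS = 1 ÷ (6/t).
Tangency: set MRS = p_c/p_t = 1/2 = 0.5.
MRS depends only on t: (1/6)·t = 0.5 ⇒ t* = 0.5/(1/6) = 3.
From the budget, 1·c = 14 − 2·3 = 8, so c* = 8.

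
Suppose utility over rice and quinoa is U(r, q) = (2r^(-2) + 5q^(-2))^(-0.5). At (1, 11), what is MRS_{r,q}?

MRS = 532.4

For CES with ρ = -2, MRS = (2/5)·(q/r)^3.
At (1, 11): MRS = 532.4.
That is, one extra unit of r is worth 532.4 units of q at the margin.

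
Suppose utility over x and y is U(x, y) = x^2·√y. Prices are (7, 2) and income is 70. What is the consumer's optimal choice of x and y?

x* = 8, y* = 7

MU_x = 2·x·√y and MU_y = 0.5·x^2·y^(-0.5).
MRS = MU_x/MU_y = (4)·y/x.
Tangency: set MRS = p_x/p_y = 7/2 = 3.5.
So (4)·y/x = 3.5, i.e. y = 0.875·x.
Substitute into the budget 7·x + 2·y = 70: 8.75·x = 70, so x* = 8.
Then y* = 0.875·8 = 7.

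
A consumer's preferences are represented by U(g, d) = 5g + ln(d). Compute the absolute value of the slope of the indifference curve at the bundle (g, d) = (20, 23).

MRS = 115

MU_g = 5, MU_d = 1/d.
MRS = 5 ÷ (1/d).
At (20, 23): MRS = 115.
That is, one extra unit of g is worth 115 units of d at the margin.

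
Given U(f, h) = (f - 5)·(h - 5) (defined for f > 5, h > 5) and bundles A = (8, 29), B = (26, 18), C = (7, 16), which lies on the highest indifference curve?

Bundle B

Evaluate utility at each bundle:
U(A) = 72.
U(B) = 273.
U(C) = 22.
Highest utility is B, so B ≻ A ≻ C.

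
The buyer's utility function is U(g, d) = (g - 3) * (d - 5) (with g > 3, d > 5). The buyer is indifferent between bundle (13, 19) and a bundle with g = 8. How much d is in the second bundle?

U(13, 19) = 140.
Set U(8, d) = 140 and solve.
With g = 8: (8 − 3) = 5, so (d − 5) = 140/5 = 28.
So d = 5 + 28 = 33.
Check: U(8, 33) = 140.

d = 33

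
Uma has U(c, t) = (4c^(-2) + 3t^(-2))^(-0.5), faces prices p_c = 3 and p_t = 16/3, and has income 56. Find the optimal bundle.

For CES with ρ = -2, MRS = (4/3)·(t/c)^3.
Tangency: set MRS = p_c/p_t = 3/(16/3) = 9/16.
So (t/c)^3 = 27/64; taking the cube root, t/c = 0.75, i.e. t = 0.75·c.
Substitute into the budget 3·c + (16/3)·t = 56: 7·c = 56, so c* = 8 and t* = 0.75·8 = 6.

c* = 8, t* = 6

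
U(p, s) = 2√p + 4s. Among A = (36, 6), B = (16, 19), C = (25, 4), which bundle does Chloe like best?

Bundle B

Evaluate utility at each bundle:
U(A) = 36.000.
U(B) = 84.000.
U(C) = 26.000.
Highest utility is B, so B ≻ A ≻ C.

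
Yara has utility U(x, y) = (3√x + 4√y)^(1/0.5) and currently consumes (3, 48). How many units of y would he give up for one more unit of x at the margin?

For CES with ρ = 0.5, MRS = (3/4)·√(y/x).
At (3, 48): MRS = 3.
The indifference curve has slope −3 at this bundle.

MRS = 3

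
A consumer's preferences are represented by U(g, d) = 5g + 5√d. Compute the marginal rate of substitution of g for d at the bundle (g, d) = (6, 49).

MU_g = 5, MU_d = 5/(2√d).
MRS = 5 ÷ (5/(2√d)).
At (6, 49): MRS = 14.
The indifference curve has slope −14 at this bundle.

MRS = 14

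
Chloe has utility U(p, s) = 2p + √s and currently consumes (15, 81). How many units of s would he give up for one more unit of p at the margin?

MRS = 36

MU_p = 2, MU_s = 1/(2√s).
MRS = 2 ÷ (1/(2√s)).
At (15, 81): MRS = 36.
The indifference curve has slope −36 at this bundle.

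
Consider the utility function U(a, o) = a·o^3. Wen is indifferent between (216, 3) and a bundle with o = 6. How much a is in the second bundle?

a = 27

U(216, 3) = 5832.
Set U(a, 6) = 5832 and solve.
With o = 6: 6^3 = 216, so a = 5832/216 = 27.
Check: U(27, 6) = 5832.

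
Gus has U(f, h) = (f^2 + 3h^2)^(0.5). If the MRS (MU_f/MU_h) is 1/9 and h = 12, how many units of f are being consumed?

For CES with ρ = 2, MRS = (1/3)·(h/f)^(-1).
Setting (1/3)·(12/f)^(-1) = 1/9 gives (12/f)^(-1) = 1/3, so 12/f = 3 and f = 4.

f = 4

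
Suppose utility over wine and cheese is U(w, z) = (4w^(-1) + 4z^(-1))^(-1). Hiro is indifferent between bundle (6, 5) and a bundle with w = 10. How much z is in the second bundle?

U depends on (w, z) only through S = 4w^(-1) + 4z^(-1), so equal utility means equal S. At (6, 5): S = 22/15.
With w = 10: 4·10^(-1) = 0.4, so 4z^(-1) = 22/15 − 0.4 = 16/15, i.e. z^(-1) = 4/15.
Hence z = 1/(4/15) = 3.75.
Check: U(10, 3.75) = 0.6818.

z = 3.75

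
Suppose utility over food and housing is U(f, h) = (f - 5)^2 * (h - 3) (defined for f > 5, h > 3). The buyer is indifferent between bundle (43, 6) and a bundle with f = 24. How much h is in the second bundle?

h = 15

U(43, 6) = 4332.
Set U(24, h) = 4332 and solve.
With f = 24: (24 − 5)^2 = 361, so (h − 3) = 4332/361 = 12.
So h = 3 + 12 = 15.
Check: U(24, 15) = 4332.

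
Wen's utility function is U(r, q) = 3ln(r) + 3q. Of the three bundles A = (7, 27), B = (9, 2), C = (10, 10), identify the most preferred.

Evaluate utility at each bundle:
U(A) = 86.838.
U(B) = 12.592.
U(C) = 36.908.
Highest utility is A, so A ≻ C ≻ B.

Bundle A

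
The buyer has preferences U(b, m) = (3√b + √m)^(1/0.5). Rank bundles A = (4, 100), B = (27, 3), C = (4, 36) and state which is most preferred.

Bundle B

Evaluate utility at each bundle:
U(A) = 256.000.
U(B) = 300.000.
U(C) = 144.000.
Highest utility is B, so B ≻ A ≻ C.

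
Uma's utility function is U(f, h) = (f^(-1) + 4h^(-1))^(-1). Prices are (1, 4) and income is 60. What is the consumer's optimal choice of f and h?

For CES with ρ = -1, MRS = (1/4)·(h/f)^2.
Tangency: set MRS = p_f/p_h = 1/4 = 0.25.
So (h/f)^2 = 1; taking the square root, h/f = 1, i.e. h = f.
Substitute into the budget 1·f + 4·h = 60: 5·f = 60, so f* = 12 and h* = 12.

f* = 12, h* = 12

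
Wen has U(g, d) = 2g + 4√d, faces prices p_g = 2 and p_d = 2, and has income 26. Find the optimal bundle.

MU_g = 2, MU_d = 4/(2√d).
MRS = 2 ÷ (4/(2√d)).
Tangency: set MRS = p_g/p_d = 2/2 = 1.
MRS depends only on d: √d = 1 ⇒ √d = 1 ⇒ d* = 1.
From the budget, 2·g = 26 − 2·1 = 24, so g* = 12.

g* = 12, d* = 1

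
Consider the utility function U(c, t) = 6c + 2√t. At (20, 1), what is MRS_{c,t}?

MRS = 6

MU_c = 6, MU_t = 2/(2√t).
MRS = 6 ÷ (2/(2√t)).
At (20, 1): MRS = 6.
The indifference curve has slope −6 at this bundle.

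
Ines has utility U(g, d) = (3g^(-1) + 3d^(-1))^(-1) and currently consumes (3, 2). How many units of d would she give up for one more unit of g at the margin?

MRS = 4/9

For CES with ρ = -1, MRS = (d/g)^2.
At (3, 2): MRS = 4/9.
So at (3, 2) the consumer would give up 4/9 units of d for one more unit of g.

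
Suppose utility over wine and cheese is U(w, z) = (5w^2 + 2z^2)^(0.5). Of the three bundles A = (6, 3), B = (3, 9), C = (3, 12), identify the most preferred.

Bundle C

Evaluate utility at each bundle:
U(A) = 14.071.
U(B) = 14.387.
U(C) = 18.248.
Highest utility is C, so C ≻ B ≻ A.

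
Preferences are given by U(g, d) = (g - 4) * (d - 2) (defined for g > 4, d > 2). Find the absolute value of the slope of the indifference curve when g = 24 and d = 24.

MRS = 1.1

MU_g = (d−2), MU_d = (g−4).
MRS = (d−2)/(g−4).
At (24, 24): MRS = 1.1.
The indifference curve has slope −1.1 at this bundle.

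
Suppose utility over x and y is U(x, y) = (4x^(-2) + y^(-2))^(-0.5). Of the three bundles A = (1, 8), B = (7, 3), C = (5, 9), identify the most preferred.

Bundle C

Evaluate utility at each bundle:
U(A) = 0.499.
U(B) = 2.278.
U(C) = 2.409.
Highest utility is C, so C ≻ B ≻ A.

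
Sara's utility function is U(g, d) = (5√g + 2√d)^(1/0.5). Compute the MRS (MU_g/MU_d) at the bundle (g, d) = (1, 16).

For CES with ρ = 0.5, MRS = (5/2)·√(d/g).
At (1, 16): MRS = 10.
That is, one extra unit of g is worth 10 units of d at the margin.

MRS = 10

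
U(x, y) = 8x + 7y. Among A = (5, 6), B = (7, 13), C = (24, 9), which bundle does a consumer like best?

Bundle C

Evaluate utility at each bundle:
U(A) = 82.
U(B) = 147.
U(C) = 255.
Highest utility is C, so C ≻ B ≻ A.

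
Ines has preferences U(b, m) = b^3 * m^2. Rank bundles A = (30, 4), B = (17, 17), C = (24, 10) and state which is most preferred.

Bundle B

Evaluate utility at each bundle:
U(A) = 432000.
U(B) = 1419857.
U(C) = 1382400.
Highest utility is B, so B ≻ C ≻ A.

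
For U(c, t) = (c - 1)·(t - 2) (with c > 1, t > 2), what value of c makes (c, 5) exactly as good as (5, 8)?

c = 9

U(5, 8) = 24.
Set U(c, 5) = 24 and solve.
With t = 5: (5 − 2) = 3, so (c − 1) = 24/3 = 8.
So c = 1 + 8 = 9.
Check: U(9, 5) = 24.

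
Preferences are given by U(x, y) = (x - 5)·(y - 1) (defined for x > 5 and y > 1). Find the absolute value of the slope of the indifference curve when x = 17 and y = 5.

MRS = 1/3

MU_x = (y−1), MU_y = (x−5).
MRS = (y−1)/(x−5).
At (17, 5): MRS = 1/3.
That is, one extra unit of x is worth 1/3 units of y at the margin.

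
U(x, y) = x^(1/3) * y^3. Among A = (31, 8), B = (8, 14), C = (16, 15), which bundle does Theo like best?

Bundle C

Evaluate utility at each bundle:
U(A) = 1608.387.
U(B) = 5488.000.
U(C) = 8504.467.
Highest utility is C, so C ≻ B ≻ A.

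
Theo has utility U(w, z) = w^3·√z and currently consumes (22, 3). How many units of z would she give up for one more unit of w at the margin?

MU_w = 3·w^2·√z and MU_z = 0.5·w^3·z^(-0.5).
MRS = MU_w/MU_z = (6)·z/w.
At (22, 3): MRS = 9/11.
That is, one extra unit of w is worth 9/11 units of z at the margin.

MRS = 9/11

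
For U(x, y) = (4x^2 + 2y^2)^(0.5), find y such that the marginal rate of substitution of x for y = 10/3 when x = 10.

For CES with ρ = 2, MRS = (4/2)·(y/x)^(-1).
Setting (4/2)·(y/10)^(-1) = 10/3 gives (y/10)^(-1) = 5/3, so y/10 = 0.6 and y = 6.

y = 6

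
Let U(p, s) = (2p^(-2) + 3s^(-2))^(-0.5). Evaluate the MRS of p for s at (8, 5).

MRS = 125/768

For CES with ρ = -2, MRS = (2/3)·(s/p)^3.
At (8, 5): MRS = 125/768.
So at (8, 5) the consumer would give up 125/768 units of s for one more unit of p.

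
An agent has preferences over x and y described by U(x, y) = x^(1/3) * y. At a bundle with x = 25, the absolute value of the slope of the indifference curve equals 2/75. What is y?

y = 2

MU_x = 1/3·x^(-2/3)·y and MU_y = x^(1/3).
MRS = MU_x/MU_y = (1/3)·y/x.
Substitute x = 25: MRS = y/75. Setting y/75 = 2/75 gives y = (2/75)·75 = 2.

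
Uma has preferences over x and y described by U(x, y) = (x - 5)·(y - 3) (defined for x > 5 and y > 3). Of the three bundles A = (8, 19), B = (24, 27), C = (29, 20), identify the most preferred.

Evaluate utility at each bundle:
U(A) = 48.
U(B) = 456.
U(C) = 408.
Highest utility is B, so B ≻ C ≻ A.

Bundle B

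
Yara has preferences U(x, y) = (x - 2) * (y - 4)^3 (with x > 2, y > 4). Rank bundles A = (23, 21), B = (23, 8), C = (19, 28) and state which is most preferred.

Evaluate utility at each bundle:
U(A) = 103173.
U(B) = 1344.
U(C) = 235008.
Highest utility is C, so C ≻ A ≻ B.

Bundle C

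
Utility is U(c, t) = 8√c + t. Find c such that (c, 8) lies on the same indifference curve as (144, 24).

c = 196

U(144, 24) = 120.
Set U(c, 8) = 120 and solve.
With t = 8: 8√c = 120 − 8 = 112, so √c = 14 and c = 196.
Check: U(196, 8) = 120.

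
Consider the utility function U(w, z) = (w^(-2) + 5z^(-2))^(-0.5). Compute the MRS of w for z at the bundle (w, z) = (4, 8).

For CES with ρ = -2, MRS = (1/5)·(z/w)^3.
At (4, 8): MRS = 1.6.
So at (4, 8) the consumer would give up 1.6 units of z for one more unit of w.

MRS = 1.6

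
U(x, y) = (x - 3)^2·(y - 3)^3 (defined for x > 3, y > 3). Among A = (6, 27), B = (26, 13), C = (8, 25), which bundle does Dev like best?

Bundle B

Evaluate utility at each bundle:
U(A) = 124416.
U(B) = 529000.
U(C) = 266200.
Highest utility is B, so B ≻ C ≻ A.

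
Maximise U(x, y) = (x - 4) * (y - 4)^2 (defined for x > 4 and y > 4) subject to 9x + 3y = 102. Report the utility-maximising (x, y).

MU_x = (y−4)^2, MU_y = 2·(x−4)·(y−4).
MRS = (1/2)·(y−4)/(x−4).
Tangency: set MRS = p_x/p_y = 9/3 = 3.
So (1/2)·(y − 4)/(x − 4) = 3, i.e. (y − 4) = 6·(x − 4).
Rewrite the budget in excess-of-subsistence terms: 9·(x − 4) + 3·(y − 4) = 102 − 9·4 − 3·4 = 54.
Substituting, 27·(x − 4) = 54, so x − 4 = 2 and x* = 6.
Then y − 4 = 6·2 = 12, so y* = 16.

x* = 6, y* = 16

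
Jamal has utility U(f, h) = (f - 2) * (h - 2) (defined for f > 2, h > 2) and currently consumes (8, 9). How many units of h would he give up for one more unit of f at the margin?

MU_f = (h−2), MU_h = (f−2).
MRS = (h−2)/(f−2).
At (8, 9): MRS = 7/6.
So at (8, 9) the consumer would give up 7/6 units of h for one more unit of f.

MRS = 7/6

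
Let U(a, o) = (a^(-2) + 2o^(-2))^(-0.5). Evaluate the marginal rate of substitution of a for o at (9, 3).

For CES with ρ = -2, MRS = (1/2)·(o/a)^3.
At (9, 3): MRS = 1/54.
That is, one extra unit of a is worth 1/54 units of o at the margin.

MRS = 1/54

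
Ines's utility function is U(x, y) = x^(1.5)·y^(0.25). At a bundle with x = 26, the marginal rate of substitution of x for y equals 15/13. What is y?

MU_x = 1.5·√x·y^(0.25) and MU_y = 0.25·x^(1.5)·y^(-0.75).
MRS = MU_x/MU_y = (6)·y/x.
Substitute x = 26: MRS = y/(13/3). Setting y/(13/3) = 15/13 gives y = (15/13)·(13/3) = 5.

y = 5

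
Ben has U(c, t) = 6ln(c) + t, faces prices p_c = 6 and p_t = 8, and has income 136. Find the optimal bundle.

MU_c = 6/c, MU_t = 1.
MRS = 6/c ÷ 1.
Tangency: set MRS = p_c/p_t = 6/8 = 0.75.
MRS depends only on c: 6/c = 0.75 ⇒ c* = 6/0.75 = 8.
From the budget, 8·t = 136 − 6·8 = 88, so t* = 11.

c* = 8, t* = 11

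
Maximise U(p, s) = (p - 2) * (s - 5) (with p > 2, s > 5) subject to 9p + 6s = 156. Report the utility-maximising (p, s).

p* = 8, s* = 14

MU_p = (s−5), MU_s = (p−2).
MRS = (s−5)/(p−2).
Tangency: set MRS = p_p/p_s = 9/6 = 1.5.
So (s − 5)/(p − 2) = 1.5, i.e. (s − 5) = 1.5·(p − 2).
Rewrite the budget in excess-of-subsistence terms: 9·(p − 2) + 6·(s − 5) = 156 − 9·2 − 6·5 = 108.
Substituting, 18·(p − 2) = 108, so p − 2 = 6 and p* = 8.
Then s − 5 = 1.5·6 = 9, so s* = 14.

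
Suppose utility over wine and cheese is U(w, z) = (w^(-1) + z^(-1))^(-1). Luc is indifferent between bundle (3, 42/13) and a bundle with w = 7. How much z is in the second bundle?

z = 2

U depends on (w, z) only through S = w^(-1) + z^(-1), so equal utility means equal S. At (3, 42/13): S = 9/14.
With w = 7: 7^(-1) = 1/7, so z^(-1) = 9/14 − 1/7 = 0.5.
Hence z = 1/0.5 = 2.
Check: U(7, 2) = 1.5556.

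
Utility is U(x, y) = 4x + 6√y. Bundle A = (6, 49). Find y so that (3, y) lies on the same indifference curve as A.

U(6, 49) = 66.
Set U(3, y) = 66 and solve.
With x = 3: 6√y = 66 − 4·3 = 54, so √y = 9 and y = 81.
Check: U(3, 81) = 66.

y = 81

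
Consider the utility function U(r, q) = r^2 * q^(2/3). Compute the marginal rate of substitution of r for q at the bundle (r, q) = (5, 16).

MU_r = 2·r·q^(2/3) and MU_q = 2/3·r^2·q^(-1/3).
MRS = MU_r/MU_q = (3)·q/r.
At (5, 16): MRS = 9.6.
That is, one extra unit of r is worth 9.6 units of q at the margin.

MRS = 9.6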